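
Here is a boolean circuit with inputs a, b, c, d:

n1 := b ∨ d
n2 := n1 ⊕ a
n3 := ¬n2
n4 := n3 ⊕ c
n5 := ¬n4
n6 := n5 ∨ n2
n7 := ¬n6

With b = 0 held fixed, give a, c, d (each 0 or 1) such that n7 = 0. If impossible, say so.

a=0 c=1 d=1

n7 = ¬n6 must be 0, so n6 = 1.
n6 = n5 ∨ n2 must be 1, so at least one of n5, n2 is 1.
Check with b = 0 and a=0, c=1, d=1:
n1 = b ∨ d = 0 ∨ 1 = 1
n2 = n1 ⊕ a = 1 ⊕ 0 = 1
n3 = ¬n2 = ¬1 = 0
n4 = n3 ⊕ c = 0 ⊕ 1 = 1
n5 = ¬n4 = ¬1 = 0
n6 = n5 ∨ n2 = 0 ∨ 1 = 1
n7 = ¬n6 = ¬1 = 0
So n7 = 0.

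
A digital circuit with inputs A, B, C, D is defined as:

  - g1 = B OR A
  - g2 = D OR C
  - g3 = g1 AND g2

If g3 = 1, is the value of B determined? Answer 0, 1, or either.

either

Both values of B occur among assignments with g3 = 1:
  B=0: A=1, B=0, C=0, D=1
  B=1: A=0, B=1, C=0, D=1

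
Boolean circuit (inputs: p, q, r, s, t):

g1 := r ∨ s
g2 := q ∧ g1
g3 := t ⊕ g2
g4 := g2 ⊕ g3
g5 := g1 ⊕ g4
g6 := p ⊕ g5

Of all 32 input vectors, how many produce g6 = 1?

16

g6 = p ⊕ g5 must be 1, so p and g5 differ.
Enumerating the 32 input combinations, 16 give g6 = 1 and 16 give g6 = 0.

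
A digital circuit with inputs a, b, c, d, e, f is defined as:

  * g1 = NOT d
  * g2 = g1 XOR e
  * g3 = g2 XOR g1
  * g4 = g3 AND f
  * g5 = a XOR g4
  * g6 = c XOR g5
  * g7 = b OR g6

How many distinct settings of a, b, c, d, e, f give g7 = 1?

48

g7 = b OR g6 must be 1, so at least one of b, g6 is 1.
Enumerating the 64 input combinations, 48 give g7 = 1 and 16 give g7 = 0.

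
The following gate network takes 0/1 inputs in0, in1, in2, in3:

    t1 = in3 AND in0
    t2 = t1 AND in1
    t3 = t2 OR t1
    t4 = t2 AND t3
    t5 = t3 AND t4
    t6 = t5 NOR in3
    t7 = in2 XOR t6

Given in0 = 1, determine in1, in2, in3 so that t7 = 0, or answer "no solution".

in1=1, in2=1, in3=0

Check with in0 = 1 and in1=1, in2=1, in3=0:
t1 = in3 AND in0 = 0 AND 1 = 0
t2 = t1 AND in1 = 0 AND 1 = 0
t3 = t2 OR t1 = 0 OR 0 = 0
t4 = t2 AND t3 = 0 AND 0 = 0
t5 = t3 AND t4 = 0 AND 0 = 0
t6 = t5 NOR in3 = 0 NOR 0 = 1
t7 = in2 XOR t6 = 1 XOR 1 = 0
So t7 = 0.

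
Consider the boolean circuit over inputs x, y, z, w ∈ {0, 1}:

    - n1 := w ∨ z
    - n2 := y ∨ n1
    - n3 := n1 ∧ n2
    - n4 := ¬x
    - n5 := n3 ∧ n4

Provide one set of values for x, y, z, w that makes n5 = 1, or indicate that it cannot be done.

x=0, y=0, z=0, w=1

Check with x=0, y=0, z=0, w=1:
n1 = w ∨ z = 1 ∨ 0 = 1
n2 = y ∨ n1 = 0 ∨ 1 = 1
n3 = n1 ∧ n2 = 1 ∧ 1 = 1
n4 = ¬x = ¬0 = 1
n5 = n3 ∧ n4 = 1 ∧ 1 = 1
So n5 = 1 as required.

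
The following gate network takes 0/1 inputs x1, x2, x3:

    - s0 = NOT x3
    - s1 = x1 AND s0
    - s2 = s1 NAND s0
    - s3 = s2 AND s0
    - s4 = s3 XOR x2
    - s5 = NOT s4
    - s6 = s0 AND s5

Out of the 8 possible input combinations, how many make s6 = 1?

s6 = s0 AND s5 must be 1, so both s0 = 1 and s5 = 1.
s0 = NOT x3 must be 1, so x3 = 0.
Satisfying assignments:
  x1=0, x2=1, x3=0
  x1=1, x2=0, x3=0

2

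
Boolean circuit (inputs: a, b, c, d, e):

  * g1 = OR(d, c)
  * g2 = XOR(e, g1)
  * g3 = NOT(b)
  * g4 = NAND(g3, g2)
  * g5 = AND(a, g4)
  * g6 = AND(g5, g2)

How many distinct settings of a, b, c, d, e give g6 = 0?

g6 = AND(g5, g2) must be 0, so at least one of g5, g2 is 0.
Enumerating the 32 input combinations, 28 give g6 = 0 and 4 give g6 = 1.

28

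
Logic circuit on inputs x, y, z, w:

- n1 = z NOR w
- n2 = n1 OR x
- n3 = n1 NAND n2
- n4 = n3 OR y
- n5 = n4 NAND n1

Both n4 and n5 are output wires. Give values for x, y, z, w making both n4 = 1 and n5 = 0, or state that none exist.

x=0 y=1 z=0 w=0

Check with x=0 y=1 z=0 w=0:
n1 = z NOR w = 0 NOR 0 = 1
n2 = n1 OR x = 1 OR 0 = 1
n3 = n1 NAND n2 = 1 NAND 1 = 0
n4 = n3 OR y = 0 OR 1 = 1
n5 = n4 NAND n1 = 1 NAND 1 = 0
So n4 = 1 and n5 = 0.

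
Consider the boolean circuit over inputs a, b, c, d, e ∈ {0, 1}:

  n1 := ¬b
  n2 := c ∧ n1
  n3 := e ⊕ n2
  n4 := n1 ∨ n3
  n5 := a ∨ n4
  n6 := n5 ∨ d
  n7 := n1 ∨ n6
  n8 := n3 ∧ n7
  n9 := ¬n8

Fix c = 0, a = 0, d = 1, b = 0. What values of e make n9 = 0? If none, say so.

e=1

n9 = ¬n8 must be 0, so n8 = 1.
n8 = n3 ∧ n7 must be 1, so both n3 = 1 and n7 = 1.
Check with c = 0, a = 0, d = 1, b = 0 and e=1:
n1 = ¬b = ¬0 = 1
n2 = c ∧ n1 = 0 ∧ 1 = 0
n3 = e ⊕ n2 = 1 ⊕ 0 = 1
n4 = n1 ∨ n3 = 1 ∨ 1 = 1
n5 = a ∨ n4 = 0 ∨ 1 = 1
n6 = n5 ∨ d = 1 ∨ 1 = 1
n7 = n1 ∨ n6 = 1 ∨ 1 = 1
n8 = n3 ∧ n7 = 1 ∧ 1 = 1
n9 = ¬n8 = ¬1 = 0
So n9 = 0.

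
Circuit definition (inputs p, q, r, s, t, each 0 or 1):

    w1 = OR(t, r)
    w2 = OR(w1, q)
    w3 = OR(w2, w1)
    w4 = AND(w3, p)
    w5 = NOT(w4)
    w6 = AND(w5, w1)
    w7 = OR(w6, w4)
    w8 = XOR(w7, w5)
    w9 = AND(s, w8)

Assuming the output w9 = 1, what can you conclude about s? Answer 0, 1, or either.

1

w9 = AND(s, w8) must be 1, so both s = 1 and w8 = 1.
Every assignment with w9 = 1 has s = 1; there are 10 such assignment(s).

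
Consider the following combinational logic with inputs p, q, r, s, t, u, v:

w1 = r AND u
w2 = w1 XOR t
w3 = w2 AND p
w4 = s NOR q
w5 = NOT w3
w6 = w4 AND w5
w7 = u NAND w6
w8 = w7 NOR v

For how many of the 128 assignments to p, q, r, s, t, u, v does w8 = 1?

6

w8 = w7 NOR v must be 1, so both w7 = 0 and v = 0.
w7 = u NAND w6 must be 0, so both u = 1 and w6 = 1.
w6 = w4 AND w5 must be 1, so both w4 = 1 and w5 = 1.
Enumerating the 128 input combinations, 6 give w8 = 1 and 122 give w8 = 0.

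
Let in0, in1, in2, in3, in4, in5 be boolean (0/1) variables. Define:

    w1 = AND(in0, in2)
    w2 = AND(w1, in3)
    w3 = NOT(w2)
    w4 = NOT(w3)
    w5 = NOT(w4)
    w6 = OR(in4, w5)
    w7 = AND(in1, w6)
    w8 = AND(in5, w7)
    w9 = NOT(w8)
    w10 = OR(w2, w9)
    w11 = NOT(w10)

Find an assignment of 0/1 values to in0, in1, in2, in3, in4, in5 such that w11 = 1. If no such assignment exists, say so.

in0=1, in1=1, in2=1, in3=0, in4=0, in5=1

w11 = NOT(w10) must be 1, so w10 = 0.
Check with in0=1, in1=1, in2=1, in3=0, in4=0, in5=1:
w1 = AND(in0, in2) = AND(1, 1) = 1
w2 = AND(w1, in3) = AND(1, 0) = 0
w3 = NOT(w2) = NOT 0 = 1
w4 = NOT(w3) = NOT 1 = 0
w5 = NOT(w4) = NOT 0 = 1
w6 = OR(in4, w5) = OR(0, 1) = 1
w7 = AND(in1, w6) = AND(1, 1) = 1
w8 = AND(in5, w7) = AND(1, 1) = 1
w9 = NOT(w8) = NOT 1 = 0
w10 = OR(w2, w9) = OR(0, 0) = 0
w11 = NOT(w10) = NOT 0 = 1
So w11 = 1 as required.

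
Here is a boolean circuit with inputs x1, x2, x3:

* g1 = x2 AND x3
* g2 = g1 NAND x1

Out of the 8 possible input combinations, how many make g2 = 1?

g2 = g1 NAND x1 must be 1, so at least one of g1, x1 is 0.
Enumerating the 8 input combinations, 7 give g2 = 1 and 1 give g2 = 0.

7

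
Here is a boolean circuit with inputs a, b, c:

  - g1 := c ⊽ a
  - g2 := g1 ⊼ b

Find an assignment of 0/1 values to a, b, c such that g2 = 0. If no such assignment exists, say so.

a=0, b=1, c=0

Check with a=0, b=1, c=0:
g1 = c ⊽ a = 0 ⊽ 0 = 1
g2 = g1 ⊼ b = 1 ⊼ 1 = 0
So g2 = 0 as required.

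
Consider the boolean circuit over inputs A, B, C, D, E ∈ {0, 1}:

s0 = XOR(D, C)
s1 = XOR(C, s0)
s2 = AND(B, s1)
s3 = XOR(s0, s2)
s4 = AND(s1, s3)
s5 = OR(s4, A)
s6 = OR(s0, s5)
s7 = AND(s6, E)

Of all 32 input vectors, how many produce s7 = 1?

13

s7 = AND(s6, E) must be 1, so both s6 = 1 and E = 1.
s6 = OR(s0, s5) must be 1, so at least one of s0, s5 is 1.
Enumerating the 32 input combinations, 13 give s7 = 1 and 19 give s7 = 0.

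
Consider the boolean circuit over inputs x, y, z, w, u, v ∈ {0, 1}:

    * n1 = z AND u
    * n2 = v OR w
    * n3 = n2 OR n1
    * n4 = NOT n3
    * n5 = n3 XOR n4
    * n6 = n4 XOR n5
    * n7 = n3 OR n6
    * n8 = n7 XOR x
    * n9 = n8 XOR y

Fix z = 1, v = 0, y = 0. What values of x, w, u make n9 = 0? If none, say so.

n9 = n8 XOR y must be 0, so n8 and y are equal.
Check with z = 1, v = 0, y = 0 and x=0, w=0, u=0:
n1 = z AND u = 1 AND 0 = 0
n2 = v OR w = 0 OR 0 = 0
n3 = n2 OR n1 = 0 OR 0 = 0
n4 = NOT n3 = NOT 0 = 1
n5 = n3 XOR n4 = 0 XOR 1 = 1
n6 = n4 XOR n5 = 1 XOR 1 = 0
n7 = n3 OR n6 = 0 OR 0 = 0
n8 = n7 XOR x = 0 XOR 0 = 0
n9 = n8 XOR y = 0 XOR 0 = 0
So n9 = 0.

x=0 w=0 u=0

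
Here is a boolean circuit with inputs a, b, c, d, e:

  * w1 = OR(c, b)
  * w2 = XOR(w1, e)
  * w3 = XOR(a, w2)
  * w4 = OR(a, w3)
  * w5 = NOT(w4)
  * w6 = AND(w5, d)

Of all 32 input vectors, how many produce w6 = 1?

4

w6 = AND(w5, d) must be 1, so both w5 = 1 and d = 1.
Satisfying assignments:
  a=0, b=0, c=0, d=1, e=0
  a=0, b=0, c=1, d=1, e=1
  a=0, b=1, c=0, d=1, e=1
  a=0, b=1, c=1, d=1, e=1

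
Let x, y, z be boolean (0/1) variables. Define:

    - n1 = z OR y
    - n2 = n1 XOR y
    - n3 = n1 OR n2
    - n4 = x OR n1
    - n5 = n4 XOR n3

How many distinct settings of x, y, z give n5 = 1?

n5 = n4 XOR n3 must be 1, so n4 and n3 differ.
Satisfying assignments:
  x=1, y=0, z=0

1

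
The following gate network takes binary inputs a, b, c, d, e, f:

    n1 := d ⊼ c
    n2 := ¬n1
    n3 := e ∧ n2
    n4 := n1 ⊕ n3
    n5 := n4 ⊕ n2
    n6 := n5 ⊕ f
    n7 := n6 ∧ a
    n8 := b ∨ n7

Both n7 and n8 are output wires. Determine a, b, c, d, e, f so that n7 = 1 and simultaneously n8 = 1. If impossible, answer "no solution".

Check with a=1, b=0, c=0, d=0, e=1, f=0:
n1 = d ⊼ c = 0 ⊼ 0 = 1
n2 = ¬n1 = ¬1 = 0
n3 = e ∧ n2 = 1 ∧ 0 = 0
n4 = n1 ⊕ n3 = 1 ⊕ 0 = 1
n5 = n4 ⊕ n2 = 1 ⊕ 0 = 1
n6 = n5 ⊕ f = 1 ⊕ 0 = 1
n7 = n6 ∧ a = 1 ∧ 1 = 1
n8 = b ∨ n7 = 0 ∨ 1 = 1
So n7 = 1 and n8 = 1.

a=1, b=0, c=0, d=0, e=1, f=0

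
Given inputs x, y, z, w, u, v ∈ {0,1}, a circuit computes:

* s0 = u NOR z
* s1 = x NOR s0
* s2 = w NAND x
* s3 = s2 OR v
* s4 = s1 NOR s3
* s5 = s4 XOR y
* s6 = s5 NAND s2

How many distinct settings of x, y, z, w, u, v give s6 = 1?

s6 = s5 NAND s2 must be 1, so at least one of s5, s2 is 0.
Enumerating the 64 input combinations, 40 give s6 = 1 and 24 give s6 = 0.

40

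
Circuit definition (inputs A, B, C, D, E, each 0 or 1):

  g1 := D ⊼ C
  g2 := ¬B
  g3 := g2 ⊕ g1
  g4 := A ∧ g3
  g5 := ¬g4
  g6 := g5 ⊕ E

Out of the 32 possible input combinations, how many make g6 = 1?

g6 = g5 ⊕ E must be 1, so g5 and E differ.
Enumerating the 32 input combinations, 16 give g6 = 1 and 16 give g6 = 0.

16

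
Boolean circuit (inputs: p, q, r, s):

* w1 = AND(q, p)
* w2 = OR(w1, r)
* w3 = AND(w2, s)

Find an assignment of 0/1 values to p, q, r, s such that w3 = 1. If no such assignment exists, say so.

p=0, q=0, r=1, s=1

w3 = AND(w2, s) must be 1, so both w2 = 1 and s = 1.
w2 = OR(w1, r) must be 1, so at least one of w1, r is 1.
Check with p=0, q=0, r=1, s=1:
w1 = AND(q, p) = AND(0, 0) = 0
w2 = OR(w1, r) = OR(0, 1) = 1
w3 = AND(w2, s) = AND(1, 1) = 1
So w3 = 1 as required.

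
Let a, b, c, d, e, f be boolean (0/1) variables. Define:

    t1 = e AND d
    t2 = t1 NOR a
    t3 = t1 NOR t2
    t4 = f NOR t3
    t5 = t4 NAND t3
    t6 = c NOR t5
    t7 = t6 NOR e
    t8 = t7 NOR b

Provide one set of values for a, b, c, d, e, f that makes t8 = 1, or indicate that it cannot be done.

t8 = t7 NOR b must be 1, so both t7 = 0 and b = 0.
Check with a=1, b=0, c=1, d=0, e=1, f=0:
t1 = e AND d = 1 AND 0 = 0
t2 = t1 NOR a = 0 NOR 1 = 0
t3 = t1 NOR t2 = 0 NOR 0 = 1
t4 = f NOR t3 = 0 NOR 1 = 0
t5 = t4 NAND t3 = 0 NAND 1 = 1
t6 = c NOR t5 = 1 NOR 1 = 0
t7 = t6 NOR e = 0 NOR 1 = 0
t8 = t7 NOR b = 0 NOR 0 = 1
So t8 = 1 as required.

a=1, b=0, c=1, d=0, e=1, f=0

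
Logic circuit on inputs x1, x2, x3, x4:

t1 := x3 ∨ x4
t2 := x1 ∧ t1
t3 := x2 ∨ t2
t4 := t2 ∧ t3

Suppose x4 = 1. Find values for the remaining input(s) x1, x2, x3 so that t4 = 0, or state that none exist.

x1=0, x2=0, x3=0

Check with x4 = 1 and x1=0, x2=0, x3=0:
t1 = x3 ∨ x4 = 0 ∨ 1 = 1
t2 = x1 ∧ t1 = 0 ∧ 1 = 0
t3 = x2 ∨ t2 = 0 ∨ 0 = 0
t4 = t2 ∧ t3 = 0 ∧ 0 = 0
So t4 = 0.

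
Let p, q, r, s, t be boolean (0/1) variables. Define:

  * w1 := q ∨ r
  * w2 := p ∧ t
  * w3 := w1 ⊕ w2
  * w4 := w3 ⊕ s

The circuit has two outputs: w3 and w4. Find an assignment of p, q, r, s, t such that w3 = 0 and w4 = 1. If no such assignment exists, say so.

p=1 q=0 r=1 s=1 t=1

Check with p=1 q=0 r=1 s=1 t=1:
w1 = q ∨ r = 0 ∨ 1 = 1
w2 = p ∧ t = 1 ∧ 1 = 1
w3 = w1 ⊕ w2 = 1 ⊕ 1 = 0
w4 = w3 ⊕ s = 0 ⊕ 1 = 1
So w3 = 0 and w4 = 1.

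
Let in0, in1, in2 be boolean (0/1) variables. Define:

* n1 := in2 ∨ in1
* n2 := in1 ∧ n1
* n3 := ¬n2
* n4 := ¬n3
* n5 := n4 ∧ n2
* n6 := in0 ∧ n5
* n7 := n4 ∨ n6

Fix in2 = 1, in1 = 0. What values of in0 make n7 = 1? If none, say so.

With in2 = 1, in1 = 0 fixed, none of the 2 settings of in0 give n7 = 1.
For example, with in0=1:
n1 = in2 ∨ in1 = 1 ∨ 0 = 1
n2 = in1 ∧ n1 = 0 ∧ 1 = 0
n3 = ¬n2 = ¬0 = 1
n4 = ¬n3 = ¬1 = 0
n5 = n4 ∧ n2 = 0 ∧ 0 = 0
n6 = in0 ∧ n5 = 1 ∧ 0 = 0
n7 = n4 ∨ n6 = 0 ∨ 0 = 0
giving n7 = 0 ≠ 1.

no solution exists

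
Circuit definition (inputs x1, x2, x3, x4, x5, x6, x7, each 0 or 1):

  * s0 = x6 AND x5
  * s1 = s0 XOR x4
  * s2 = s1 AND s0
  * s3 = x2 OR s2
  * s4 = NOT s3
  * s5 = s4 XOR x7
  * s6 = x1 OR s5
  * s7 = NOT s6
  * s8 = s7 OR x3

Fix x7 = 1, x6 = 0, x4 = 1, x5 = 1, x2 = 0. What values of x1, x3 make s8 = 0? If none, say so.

s8 = s7 OR x3 must be 0, so both s7 = 0 and x3 = 0.
Check with x7 = 1, x6 = 0, x4 = 1, x5 = 1, x2 = 0 and x1=1, x3=0:
s0 = x6 AND x5 = 0 AND 1 = 0
s1 = s0 XOR x4 = 0 XOR 1 = 1
s2 = s1 AND s0 = 1 AND 0 = 0
s3 = x2 OR s2 = 0 OR 0 = 0
s4 = NOT s3 = NOT 0 = 1
s5 = s4 XOR x7 = 1 XOR 1 = 0
s6 = x1 OR s5 = 1 OR 0 = 1
s7 = NOT s6 = NOT 1 = 0
s8 = s7 OR x3 = 0 OR 0 = 0
So s8 = 0.

x1=1, x3=0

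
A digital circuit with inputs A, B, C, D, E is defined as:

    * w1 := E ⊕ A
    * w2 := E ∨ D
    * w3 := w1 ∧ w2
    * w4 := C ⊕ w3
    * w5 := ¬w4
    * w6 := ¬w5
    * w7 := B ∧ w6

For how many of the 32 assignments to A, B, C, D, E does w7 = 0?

w7 = B ∧ w6 must be 0, so at least one of B, w6 is 0.
Enumerating the 32 input combinations, 24 give w7 = 0 and 8 give w7 = 1.

24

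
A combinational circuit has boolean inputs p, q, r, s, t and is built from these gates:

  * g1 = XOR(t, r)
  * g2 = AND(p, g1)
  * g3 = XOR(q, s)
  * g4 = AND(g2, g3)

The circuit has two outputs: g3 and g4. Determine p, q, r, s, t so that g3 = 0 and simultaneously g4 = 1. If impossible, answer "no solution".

no solution exists

Across all 32 input combinations, none give both g3 = 0 and g4 = 1.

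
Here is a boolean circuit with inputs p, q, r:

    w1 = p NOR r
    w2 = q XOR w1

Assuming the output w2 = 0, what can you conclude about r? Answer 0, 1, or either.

either

Both values of r occur among assignments with w2 = 0:
  r=0: p=0, q=1, r=0
  r=1: p=0, q=0, r=1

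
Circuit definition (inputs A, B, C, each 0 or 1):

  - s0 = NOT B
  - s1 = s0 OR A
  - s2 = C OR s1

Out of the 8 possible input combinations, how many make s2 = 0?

1

s2 = C OR s1 must be 0, so both C = 0 and s1 = 0.
s1 = s0 OR A must be 0, so both s0 = 0 and A = 0.
Enumerating the 8 input combinations, 1 give s2 = 0 and 7 give s2 = 1.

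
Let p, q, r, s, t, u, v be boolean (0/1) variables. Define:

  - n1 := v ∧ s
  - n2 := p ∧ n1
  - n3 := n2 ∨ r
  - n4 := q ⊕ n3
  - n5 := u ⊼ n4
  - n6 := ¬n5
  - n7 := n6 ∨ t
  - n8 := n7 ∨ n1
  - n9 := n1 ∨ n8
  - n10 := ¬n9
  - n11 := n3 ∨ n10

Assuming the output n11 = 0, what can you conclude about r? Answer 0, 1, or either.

0

n11 = n3 ∨ n10 must be 0, so both n3 = 0 and n10 = 0.
n3 = n2 ∨ r must be 0, so both n2 = 0 and r = 0.
Every assignment with n11 = 0 has r = 0; there are 38 such assignment(s).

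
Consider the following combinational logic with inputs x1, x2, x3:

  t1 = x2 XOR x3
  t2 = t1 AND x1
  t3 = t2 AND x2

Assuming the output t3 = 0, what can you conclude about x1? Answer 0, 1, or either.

Both values of x1 occur among assignments with t3 = 0:
  x1=0: x1=0, x2=0, x3=0
  x1=1: x1=1, x2=0, x3=0

either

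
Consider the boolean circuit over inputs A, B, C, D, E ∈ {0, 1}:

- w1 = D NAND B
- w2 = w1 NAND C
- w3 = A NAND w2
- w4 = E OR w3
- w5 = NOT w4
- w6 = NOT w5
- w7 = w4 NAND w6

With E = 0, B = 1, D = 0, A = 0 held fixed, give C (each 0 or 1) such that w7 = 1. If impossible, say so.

With E = 0, B = 1, D = 0, A = 0 fixed, none of the 2 settings of C give w7 = 1.
For example, with C=1:
w1 = D NAND B = 0 NAND 1 = 1
w2 = w1 NAND C = 1 NAND 1 = 0
w3 = A NAND w2 = 0 NAND 0 = 1
w4 = E OR w3 = 0 OR 1 = 1
w5 = NOT w4 = NOT 1 = 0
w6 = NOT w5 = NOT 0 = 1
w7 = w4 NAND w6 = 1 NAND 1 = 0
giving w7 = 0 ≠ 1.

no solution exists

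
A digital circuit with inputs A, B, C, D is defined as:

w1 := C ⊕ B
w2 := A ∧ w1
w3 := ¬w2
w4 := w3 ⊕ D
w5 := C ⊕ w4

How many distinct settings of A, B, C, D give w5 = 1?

8

w5 = C ⊕ w4 must be 1, so C and w4 differ.
Enumerating the 16 input combinations, 8 give w5 = 1 and 8 give w5 = 0.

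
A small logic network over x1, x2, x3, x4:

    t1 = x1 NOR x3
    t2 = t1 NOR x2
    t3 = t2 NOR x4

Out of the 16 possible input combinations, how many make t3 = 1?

5

t3 = t2 NOR x4 must be 1, so both t2 = 0 and x4 = 0.
Enumerating the 16 input combinations, 5 give t3 = 1 and 11 give t3 = 0.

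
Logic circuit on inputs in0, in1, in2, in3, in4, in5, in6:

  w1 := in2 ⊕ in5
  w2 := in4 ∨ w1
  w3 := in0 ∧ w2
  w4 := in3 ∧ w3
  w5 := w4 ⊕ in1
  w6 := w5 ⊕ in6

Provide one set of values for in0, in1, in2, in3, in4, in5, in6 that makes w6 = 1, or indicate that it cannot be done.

w6 = w5 ⊕ in6 must be 1, so w5 and in6 differ.
Check with in0=1, in1=1, in2=1, in3=1, in4=1, in5=0, in6=1:
w1 = in2 ⊕ in5 = 1 ⊕ 0 = 1
w2 = in4 ∨ w1 = 1 ∨ 1 = 1
w3 = in0 ∧ w2 = 1 ∧ 1 = 1
w4 = in3 ∧ w3 = 1 ∧ 1 = 1
w5 = w4 ⊕ in1 = 1 ⊕ 1 = 0
w6 = w5 ⊕ in6 = 0 ⊕ 1 = 1
So w6 = 1 as required.

in0=1, in1=1, in2=1, in3=1, in4=1, in5=0, in6=1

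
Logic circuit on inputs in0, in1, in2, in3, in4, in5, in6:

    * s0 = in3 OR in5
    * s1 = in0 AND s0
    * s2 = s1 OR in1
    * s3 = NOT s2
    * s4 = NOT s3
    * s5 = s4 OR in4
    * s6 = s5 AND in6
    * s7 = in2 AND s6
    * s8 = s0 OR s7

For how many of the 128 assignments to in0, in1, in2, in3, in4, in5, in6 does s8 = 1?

s8 = s0 OR s7 must be 1, so at least one of s0, s7 is 1.
Enumerating the 128 input combinations, 102 give s8 = 1 and 26 give s8 = 0.

102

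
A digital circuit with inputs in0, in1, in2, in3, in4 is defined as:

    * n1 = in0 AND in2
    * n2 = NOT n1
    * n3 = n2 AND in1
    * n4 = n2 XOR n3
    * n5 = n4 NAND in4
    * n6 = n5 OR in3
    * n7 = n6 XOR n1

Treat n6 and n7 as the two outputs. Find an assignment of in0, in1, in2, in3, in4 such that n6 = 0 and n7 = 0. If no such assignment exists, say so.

in0=0, in1=0, in2=0, in3=0, in4=1

Check with in0=0, in1=0, in2=0, in3=0, in4=1:
n1 = in0 AND in2 = 0 AND 0 = 0
n2 = NOT n1 = NOT 0 = 1
n3 = n2 AND in1 = 1 AND 0 = 0
n4 = n2 XOR n3 = 1 XOR 0 = 1
n5 = n4 NAND in4 = 1 NAND 1 = 0
n6 = n5 OR in3 = 0 OR 0 = 0
n7 = n6 XOR n1 = 0 XOR 0 = 0
So n6 = 0 and n7 = 0.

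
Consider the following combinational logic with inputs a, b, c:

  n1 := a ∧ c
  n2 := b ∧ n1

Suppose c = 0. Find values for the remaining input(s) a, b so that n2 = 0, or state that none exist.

n2 = b ∧ n1 must be 0, so at least one of b, n1 is 0.
Check with c = 0 and a=0, b=1:
n1 = a ∧ c = 0 ∧ 0 = 0
n2 = b ∧ n1 = 1 ∧ 0 = 0
So n2 = 0.

a=0 b=1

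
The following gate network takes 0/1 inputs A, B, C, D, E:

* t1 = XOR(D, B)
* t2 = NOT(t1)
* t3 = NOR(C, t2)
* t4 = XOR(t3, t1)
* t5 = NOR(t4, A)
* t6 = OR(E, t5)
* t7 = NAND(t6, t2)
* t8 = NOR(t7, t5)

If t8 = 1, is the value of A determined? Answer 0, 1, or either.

t8 = NOR(t7, t5) must be 1, so both t7 = 0 and t5 = 0.
t7 = NAND(t6, t2) must be 0, so both t6 = 1 and t2 = 1.
t5 = NOR(t4, A) must be 0, so at least one of t4, A is 1.
Every assignment with t8 = 1 has A = 1; there are 4 such assignment(s).
  A=1, B=0, C=0, D=0, E=1
  A=1, B=0, C=1, D=0, E=1
  A=1, B=1, C=0, D=1, E=1
  A=1, B=1, C=1, D=1, E=1

1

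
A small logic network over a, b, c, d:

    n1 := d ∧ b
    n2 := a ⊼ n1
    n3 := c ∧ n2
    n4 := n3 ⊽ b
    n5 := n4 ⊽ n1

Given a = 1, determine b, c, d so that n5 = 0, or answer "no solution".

n5 = n4 ⊽ n1 must be 0, so at least one of n4, n1 is 1.
Check with a = 1 and b=1, c=0, d=1:
n1 = d ∧ b = 1 ∧ 1 = 1
n2 = a ⊼ n1 = 1 ⊼ 1 = 0
n3 = c ∧ n2 = 0 ∧ 0 = 0
n4 = n3 ⊽ b = 0 ⊽ 1 = 0
n5 = n4 ⊽ n1 = 0 ⊽ 1 = 0
So n5 = 0.

b=1 c=0 d=1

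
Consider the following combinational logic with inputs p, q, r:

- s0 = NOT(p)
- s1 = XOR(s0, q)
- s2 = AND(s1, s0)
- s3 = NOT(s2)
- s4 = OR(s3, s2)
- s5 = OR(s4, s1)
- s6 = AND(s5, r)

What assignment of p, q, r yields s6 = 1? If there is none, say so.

s6 = AND(s5, r) must be 1, so both s5 = 1 and r = 1.
s5 = OR(s4, s1) must be 1, so at least one of s4, s1 is 1.
Check with p=0, q=0, r=1:
s0 = NOT(p) = NOT 0 = 1
s1 = XOR(s0, q) = XOR(1, 0) = 1
s2 = AND(s1, s0) = AND(1, 1) = 1
s3 = NOT(s2) = NOT 1 = 0
s4 = OR(s3, s2) = OR(0, 1) = 1
s5 = OR(s4, s1) = OR(1, 1) = 1
s6 = AND(s5, r) = AND(1, 1) = 1
So s6 = 1 as required.

p=0, q=0, r=1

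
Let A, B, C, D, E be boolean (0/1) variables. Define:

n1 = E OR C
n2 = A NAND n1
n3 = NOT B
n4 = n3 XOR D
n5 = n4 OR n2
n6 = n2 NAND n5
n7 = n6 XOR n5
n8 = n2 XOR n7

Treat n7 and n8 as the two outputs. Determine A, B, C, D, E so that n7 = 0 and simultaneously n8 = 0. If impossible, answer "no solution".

A=1, B=1, C=0, D=1, E=1

Check with A=1, B=1, C=0, D=1, E=1:
n1 = E OR C = 1 OR 0 = 1
n2 = A NAND n1 = 1 NAND 1 = 0
n3 = NOT B = NOT 1 = 0
n4 = n3 XOR D = 0 XOR 1 = 1
n5 = n4 OR n2 = 1 OR 0 = 1
n6 = n2 NAND n5 = 0 NAND 1 = 1
n7 = n6 XOR n5 = 1 XOR 1 = 0
n8 = n2 XOR n7 = 0 XOR 0 = 0
So n7 = 0 and n8 = 0.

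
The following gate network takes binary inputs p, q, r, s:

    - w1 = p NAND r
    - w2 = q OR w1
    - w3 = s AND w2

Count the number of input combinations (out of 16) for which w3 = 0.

w3 = s AND w2 must be 0, so at least one of s, w2 is 0.
Enumerating the 16 input combinations, 9 give w3 = 0 and 7 give w3 = 1.

9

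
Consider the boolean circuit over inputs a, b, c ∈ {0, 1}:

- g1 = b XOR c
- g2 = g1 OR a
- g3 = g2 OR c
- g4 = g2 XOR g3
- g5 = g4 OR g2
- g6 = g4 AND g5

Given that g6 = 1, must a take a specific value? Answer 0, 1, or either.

0

g6 = g4 AND g5 must be 1, so both g4 = 1 and g5 = 1.
Every assignment with g6 = 1 has a = 0; there are 1 such assignment(s).
  a=0, b=1, c=1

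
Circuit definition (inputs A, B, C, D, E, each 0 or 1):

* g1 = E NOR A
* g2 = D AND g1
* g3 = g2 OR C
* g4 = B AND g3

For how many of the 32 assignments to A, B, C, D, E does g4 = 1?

9

g4 = B AND g3 must be 1, so both B = 1 and g3 = 1.
g3 = g2 OR C must be 1, so at least one of g2, C is 1.
Enumerating the 32 input combinations, 9 give g4 = 1 and 23 give g4 = 0.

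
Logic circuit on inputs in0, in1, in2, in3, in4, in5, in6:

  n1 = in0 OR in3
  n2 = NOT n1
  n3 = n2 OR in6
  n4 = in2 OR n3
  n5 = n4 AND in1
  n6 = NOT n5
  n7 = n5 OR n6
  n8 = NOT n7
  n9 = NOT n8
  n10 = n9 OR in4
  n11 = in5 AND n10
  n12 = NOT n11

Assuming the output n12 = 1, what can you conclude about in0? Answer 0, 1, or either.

either

Both values of in0 occur among assignments with n12 = 1:
  in0=0: in0=0, in1=0, in2=0, in3=0, in4=0, in5=0, in6=0
  in0=1: in0=1, in1=0, in2=0, in3=0, in4=0, in5=0, in6=0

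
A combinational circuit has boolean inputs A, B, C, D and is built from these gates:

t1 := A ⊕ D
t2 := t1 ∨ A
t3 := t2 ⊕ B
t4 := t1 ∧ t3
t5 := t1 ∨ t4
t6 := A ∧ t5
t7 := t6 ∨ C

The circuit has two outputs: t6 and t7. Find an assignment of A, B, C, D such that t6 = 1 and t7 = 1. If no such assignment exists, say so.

Check with A=1 B=0 C=1 D=0:
t1 = A ⊕ D = 1 ⊕ 0 = 1
t2 = t1 ∨ A = 1 ∨ 1 = 1
t3 = t2 ⊕ B = 1 ⊕ 0 = 1
t4 = t1 ∧ t3 = 1 ∧ 1 = 1
t5 = t1 ∨ t4 = 1 ∨ 1 = 1
t6 = A ∧ t5 = 1 ∧ 1 = 1
t7 = t6 ∨ C = 1 ∨ 1 = 1
So t6 = 1 and t7 = 1.

A=1 B=0 C=1 D=0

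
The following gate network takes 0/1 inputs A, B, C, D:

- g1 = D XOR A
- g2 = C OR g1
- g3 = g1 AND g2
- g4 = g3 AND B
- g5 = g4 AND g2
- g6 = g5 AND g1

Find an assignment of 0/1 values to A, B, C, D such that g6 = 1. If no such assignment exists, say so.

A=0 B=1 C=1 D=1

g6 = g5 AND g1 must be 1, so both g5 = 1 and g1 = 1.
g5 = g4 AND g2 must be 1, so both g4 = 1 and g2 = 1.
g1 = D XOR A must be 1, so D and A differ.
Check with A=0 B=1 C=1 D=1:
g1 = D XOR A = 1 XOR 0 = 1
g2 = C OR g1 = 1 OR 1 = 1
g3 = g1 AND g2 = 1 AND 1 = 1
g4 = g3 AND B = 1 AND 1 = 1
g5 = g4 AND g2 = 1 AND 1 = 1
g6 = g5 AND g1 = 1 AND 1 = 1
So g6 = 1 as required.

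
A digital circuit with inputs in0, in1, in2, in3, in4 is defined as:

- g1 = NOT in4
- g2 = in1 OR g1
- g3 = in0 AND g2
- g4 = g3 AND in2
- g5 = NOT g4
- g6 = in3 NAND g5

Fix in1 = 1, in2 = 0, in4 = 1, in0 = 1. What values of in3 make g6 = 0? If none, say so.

in3=1

g6 = in3 NAND g5 must be 0, so both in3 = 1 and g5 = 1.
g5 = NOT g4 must be 1, so g4 = 0.
Check with in1 = 1, in2 = 0, in4 = 1, in0 = 1 and in3=1:
g1 = NOT in4 = NOT 1 = 0
g2 = in1 OR g1 = 1 OR 0 = 1
g3 = in0 AND g2 = 1 AND 1 = 1
g4 = g3 AND in2 = 1 AND 0 = 0
g5 = NOT g4 = NOT 0 = 1
g6 = in3 NAND g5 = 1 NAND 1 = 0
So g6 = 0.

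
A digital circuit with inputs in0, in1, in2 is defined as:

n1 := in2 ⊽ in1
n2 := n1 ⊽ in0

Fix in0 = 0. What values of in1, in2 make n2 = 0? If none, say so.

in1=0, in2=0

Check with in0 = 0 and in1=0, in2=0:
n1 = in2 ⊽ in1 = 0 ⊽ 0 = 1
n2 = n1 ⊽ in0 = 1 ⊽ 0 = 0
So n2 = 0.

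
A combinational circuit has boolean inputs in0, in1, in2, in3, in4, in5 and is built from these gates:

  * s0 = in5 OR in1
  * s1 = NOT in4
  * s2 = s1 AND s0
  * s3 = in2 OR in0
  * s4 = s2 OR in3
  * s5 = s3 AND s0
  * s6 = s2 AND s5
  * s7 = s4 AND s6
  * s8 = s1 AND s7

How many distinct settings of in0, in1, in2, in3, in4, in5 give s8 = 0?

s8 = s1 AND s7 must be 0, so at least one of s1, s7 is 0.
Enumerating the 64 input combinations, 46 give s8 = 0 and 18 give s8 = 1.

46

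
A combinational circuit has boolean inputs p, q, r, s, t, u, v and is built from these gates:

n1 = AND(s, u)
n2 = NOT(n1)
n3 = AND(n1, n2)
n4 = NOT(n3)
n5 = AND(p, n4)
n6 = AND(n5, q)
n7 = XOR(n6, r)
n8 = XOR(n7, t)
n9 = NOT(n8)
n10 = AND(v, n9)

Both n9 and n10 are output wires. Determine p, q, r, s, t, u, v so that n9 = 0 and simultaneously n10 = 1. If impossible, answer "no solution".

no solution exists

Across all 128 input combinations, none give both n9 = 0 and n10 = 1.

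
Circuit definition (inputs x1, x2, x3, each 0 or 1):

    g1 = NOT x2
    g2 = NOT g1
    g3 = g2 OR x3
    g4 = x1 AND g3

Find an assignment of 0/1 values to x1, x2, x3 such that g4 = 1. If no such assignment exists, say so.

g4 = x1 AND g3 must be 1, so both x1 = 1 and g3 = 1.
g3 = g2 OR x3 must be 1, so at least one of g2, x3 is 1.
Check with x1=1, x2=1, x3=1:
g1 = NOT x2 = NOT 1 = 0
g2 = NOT g1 = NOT 0 = 1
g3 = g2 OR x3 = 1 OR 1 = 1
g4 = x1 AND g3 = 1 AND 1 = 1
So g4 = 1 as required.

x1=1, x2=1, x3=1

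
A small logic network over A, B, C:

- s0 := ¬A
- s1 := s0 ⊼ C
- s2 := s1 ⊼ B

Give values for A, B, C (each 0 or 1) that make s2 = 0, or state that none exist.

s2 = s1 ⊼ B must be 0, so both s1 = 1 and B = 1.
s1 = s0 ⊼ C must be 1, so at least one of s0, C is 0.
Check with A=1 B=1 C=0:
s0 = ¬A = ¬1 = 0
s1 = s0 ⊼ C = 0 ⊼ 0 = 1
s2 = s1 ⊼ B = 1 ⊼ 1 = 0
So s2 = 0 as required.

A=1 B=1 C=0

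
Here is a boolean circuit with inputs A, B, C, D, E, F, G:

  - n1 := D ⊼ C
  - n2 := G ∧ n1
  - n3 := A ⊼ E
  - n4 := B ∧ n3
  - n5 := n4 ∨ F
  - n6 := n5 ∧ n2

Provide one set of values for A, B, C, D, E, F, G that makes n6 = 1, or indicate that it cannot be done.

A=0 B=0 C=1 D=0 E=1 F=1 G=1

Check with A=0 B=0 C=1 D=0 E=1 F=1 G=1:
n1 = D ⊼ C = 0 ⊼ 1 = 1
n2 = G ∧ n1 = 1 ∧ 1 = 1
n3 = A ⊼ E = 0 ⊼ 1 = 1
n4 = B ∧ n3 = 0 ∧ 1 = 0
n5 = n4 ∨ F = 0 ∨ 1 = 1
n6 = n5 ∧ n2 = 1 ∧ 1 = 1
So n6 = 1 as required.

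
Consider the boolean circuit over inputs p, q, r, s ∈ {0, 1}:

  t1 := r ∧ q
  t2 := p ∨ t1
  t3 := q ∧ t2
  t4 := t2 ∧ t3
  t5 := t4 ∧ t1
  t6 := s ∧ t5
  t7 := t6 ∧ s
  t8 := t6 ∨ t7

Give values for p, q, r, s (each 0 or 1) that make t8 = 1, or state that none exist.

Check with p=0 q=1 r=1 s=1:
t1 = r ∧ q = 1 ∧ 1 = 1
t2 = p ∨ t1 = 0 ∨ 1 = 1
t3 = q ∧ t2 = 1 ∧ 1 = 1
t4 = t2 ∧ t3 = 1 ∧ 1 = 1
t5 = t4 ∧ t1 = 1 ∧ 1 = 1
t6 = s ∧ t5 = 1 ∧ 1 = 1
t7 = t6 ∧ s = 1 ∧ 1 = 1
t8 = t6 ∨ t7 = 1 ∨ 1 = 1
So t8 = 1 as required.

p=0 q=1 r=1 s=1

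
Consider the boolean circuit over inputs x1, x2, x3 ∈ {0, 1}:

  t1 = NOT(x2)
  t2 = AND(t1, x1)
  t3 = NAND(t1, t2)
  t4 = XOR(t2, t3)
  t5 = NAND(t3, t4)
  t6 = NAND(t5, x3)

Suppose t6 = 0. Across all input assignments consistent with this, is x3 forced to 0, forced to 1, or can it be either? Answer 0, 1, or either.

1

t6 = NAND(t5, x3) must be 0, so both t5 = 1 and x3 = 1.
t5 = NAND(t3, t4) must be 1, so at least one of t3, t4 is 0.
Every assignment with t6 = 0 has x3 = 1; there are 1 such assignment(s).
  x1=1, x2=0, x3=1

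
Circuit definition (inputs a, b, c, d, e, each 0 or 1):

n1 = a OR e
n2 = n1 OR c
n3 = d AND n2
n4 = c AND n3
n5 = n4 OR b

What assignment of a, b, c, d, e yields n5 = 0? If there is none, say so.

Check with a=0, b=0, c=1, d=0, e=1:
n1 = a OR e = 0 OR 1 = 1
n2 = n1 OR c = 1 OR 1 = 1
n3 = d AND n2 = 0 AND 1 = 0
n4 = c AND n3 = 1 AND 0 = 0
n5 = n4 OR b = 0 OR 0 = 0
So n5 = 0 as required.

a=0, b=0, c=1, d=0, e=1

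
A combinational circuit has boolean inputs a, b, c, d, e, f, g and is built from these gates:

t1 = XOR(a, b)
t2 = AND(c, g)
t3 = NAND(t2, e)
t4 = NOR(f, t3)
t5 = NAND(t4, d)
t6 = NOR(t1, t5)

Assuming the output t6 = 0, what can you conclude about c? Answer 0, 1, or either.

Both values of c occur among assignments with t6 = 0:
  c=0: a=0, b=0, c=0, d=0, e=0, f=0, g=0
  c=1: a=0, b=0, c=1, d=0, e=0, f=0, g=0

either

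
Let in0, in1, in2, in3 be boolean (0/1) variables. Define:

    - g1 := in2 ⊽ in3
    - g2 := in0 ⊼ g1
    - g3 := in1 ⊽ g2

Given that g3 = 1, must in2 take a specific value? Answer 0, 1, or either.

0

g3 = in1 ⊽ g2 must be 1, so both in1 = 0 and g2 = 0.
g2 = in0 ⊼ g1 must be 0, so both in0 = 1 and g1 = 1.
g1 = in2 ⊽ in3 must be 1, so both in2 = 0 and in3 = 0.
Every assignment with g3 = 1 has in2 = 0; there are 1 such assignment(s).
  in0=1, in1=0, in2=0, in3=0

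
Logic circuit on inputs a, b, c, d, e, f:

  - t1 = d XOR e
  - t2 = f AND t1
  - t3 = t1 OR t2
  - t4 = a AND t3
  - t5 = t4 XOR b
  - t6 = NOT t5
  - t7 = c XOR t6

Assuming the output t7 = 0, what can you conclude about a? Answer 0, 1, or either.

Both values of a occur among assignments with t7 = 0:
  a=0: a=0, b=0, c=1, d=0, e=0, f=0
  a=1: a=1, b=0, c=0, d=0, e=1, f=0

either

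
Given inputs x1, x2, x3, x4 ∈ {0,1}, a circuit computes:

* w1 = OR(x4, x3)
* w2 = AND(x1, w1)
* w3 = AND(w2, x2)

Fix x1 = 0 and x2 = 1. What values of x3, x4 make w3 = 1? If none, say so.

no solution exists

With x1 = 0 and x2 = 1 fixed, none of the 4 settings of x3, x4 give w3 = 1.
For example, with x3=1, x4=0:
w1 = OR(x4, x3) = OR(0, 1) = 1
w2 = AND(x1, w1) = AND(0, 1) = 0
w3 = AND(w2, x2) = AND(0, 1) = 0
giving w3 = 0 ≠ 1.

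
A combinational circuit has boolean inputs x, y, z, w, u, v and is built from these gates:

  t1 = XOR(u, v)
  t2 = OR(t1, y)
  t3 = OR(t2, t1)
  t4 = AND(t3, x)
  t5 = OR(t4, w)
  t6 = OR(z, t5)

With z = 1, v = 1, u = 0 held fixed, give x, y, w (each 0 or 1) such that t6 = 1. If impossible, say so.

x=1, y=0, w=1

t6 = OR(z, t5) must be 1, so at least one of z, t5 is 1.
Check with z = 1, v = 1, u = 0 and x=1, y=0, w=1:
t1 = XOR(u, v) = XOR(0, 1) = 1
t2 = OR(t1, y) = OR(1, 0) = 1
t3 = OR(t2, t1) = OR(1, 1) = 1
t4 = AND(t3, x) = AND(1, 1) = 1
t5 = OR(t4, w) = OR(1, 1) = 1
t6 = OR(z, t5) = OR(1, 1) = 1
So t6 = 1.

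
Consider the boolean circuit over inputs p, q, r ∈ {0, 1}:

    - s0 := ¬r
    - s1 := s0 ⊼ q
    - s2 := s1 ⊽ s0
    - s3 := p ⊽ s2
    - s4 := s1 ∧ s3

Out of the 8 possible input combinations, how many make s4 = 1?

3

s4 = s1 ∧ s3 must be 1, so both s1 = 1 and s3 = 1.
Enumerating the 8 input combinations, 3 give s4 = 1 and 5 give s4 = 0.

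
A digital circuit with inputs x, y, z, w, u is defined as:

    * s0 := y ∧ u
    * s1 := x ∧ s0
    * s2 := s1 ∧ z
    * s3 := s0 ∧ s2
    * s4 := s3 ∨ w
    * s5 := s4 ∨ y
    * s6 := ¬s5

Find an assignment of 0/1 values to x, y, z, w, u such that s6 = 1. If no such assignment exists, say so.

x=0 y=0 z=1 w=0 u=1

s6 = ¬s5 must be 1, so s5 = 0.
Check with x=0 y=0 z=1 w=0 u=1:
s0 = y ∧ u = 0 ∧ 1 = 0
s1 = x ∧ s0 = 0 ∧ 0 = 0
s2 = s1 ∧ z = 0 ∧ 1 = 0
s3 = s0 ∧ s2 = 0 ∧ 0 = 0
s4 = s3 ∨ w = 0 ∨ 0 = 0
s5 = s4 ∨ y = 0 ∨ 0 = 0
s6 = ¬s5 = ¬0 = 1
So s6 = 1 as required.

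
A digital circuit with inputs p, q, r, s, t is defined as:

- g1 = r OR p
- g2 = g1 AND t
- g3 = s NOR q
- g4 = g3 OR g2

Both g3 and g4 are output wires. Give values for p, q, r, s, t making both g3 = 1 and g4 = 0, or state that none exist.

Across all 32 input combinations, none give both g3 = 1 and g4 = 0.

no solution exists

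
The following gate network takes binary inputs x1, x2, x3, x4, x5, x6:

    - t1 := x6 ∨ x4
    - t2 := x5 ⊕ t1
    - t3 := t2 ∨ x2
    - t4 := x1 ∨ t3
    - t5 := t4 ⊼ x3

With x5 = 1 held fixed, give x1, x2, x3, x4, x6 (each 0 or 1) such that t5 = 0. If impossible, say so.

Check with x5 = 1 and x1=1, x2=1, x3=1, x4=1, x6=1:
t1 = x6 ∨ x4 = 1 ∨ 1 = 1
t2 = x5 ⊕ t1 = 1 ⊕ 1 = 0
t3 = t2 ∨ x2 = 0 ∨ 1 = 1
t4 = x1 ∨ t3 = 1 ∨ 1 = 1
t5 = t4 ⊼ x3 = 1 ⊼ 1 = 0
So t5 = 0.

x1=1, x2=1, x3=1, x4=1, x6=1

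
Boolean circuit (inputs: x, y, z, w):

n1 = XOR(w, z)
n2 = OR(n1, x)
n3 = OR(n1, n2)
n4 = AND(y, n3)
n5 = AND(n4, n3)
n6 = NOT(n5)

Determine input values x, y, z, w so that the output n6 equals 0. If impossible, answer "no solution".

Check with x=0 y=1 z=0 w=1:
n1 = XOR(w, z) = XOR(1, 0) = 1
n2 = OR(n1, x) = OR(1, 0) = 1
n3 = OR(n1, n2) = OR(1, 1) = 1
n4 = AND(y, n3) = AND(1, 1) = 1
n5 = AND(n4, n3) = AND(1, 1) = 1
n6 = NOT(n5) = NOT 1 = 0
So n6 = 0 as required.

x=0 y=1 z=0 w=1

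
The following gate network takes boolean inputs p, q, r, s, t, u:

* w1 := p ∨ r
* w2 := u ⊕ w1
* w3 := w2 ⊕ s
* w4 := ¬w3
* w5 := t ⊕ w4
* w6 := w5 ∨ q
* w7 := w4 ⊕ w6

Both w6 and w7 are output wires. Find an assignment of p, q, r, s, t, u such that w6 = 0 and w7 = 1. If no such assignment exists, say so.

Check with p=1, q=0, r=0, s=1, t=1, u=0:
w1 = p ∨ r = 1 ∨ 0 = 1
w2 = u ⊕ w1 = 0 ⊕ 1 = 1
w3 = w2 ⊕ s = 1 ⊕ 1 = 0
w4 = ¬w3 = ¬0 = 1
w5 = t ⊕ w4 = 1 ⊕ 1 = 0
w6 = w5 ∨ q = 0 ∨ 0 = 0
w7 = w4 ⊕ w6 = 1 ⊕ 0 = 1
So w6 = 0 and w7 = 1.

p=1, q=0, r=0, s=1, t=1, u=0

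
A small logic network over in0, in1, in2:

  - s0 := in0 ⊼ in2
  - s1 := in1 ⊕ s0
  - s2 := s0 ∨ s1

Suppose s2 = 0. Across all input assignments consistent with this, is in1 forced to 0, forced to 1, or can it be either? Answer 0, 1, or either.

0

s2 = s0 ∨ s1 must be 0, so both s0 = 0 and s1 = 0.
s0 = in0 ⊼ in2 must be 0, so both in0 = 1 and in2 = 1.
Every assignment with s2 = 0 has in1 = 0; there are 1 such assignment(s).
  in0=1, in1=0, in2=1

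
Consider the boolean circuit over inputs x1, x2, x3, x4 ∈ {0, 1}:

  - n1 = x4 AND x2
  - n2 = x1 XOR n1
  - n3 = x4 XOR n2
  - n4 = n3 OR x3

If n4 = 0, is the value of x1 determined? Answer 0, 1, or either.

either

Both values of x1 occur among assignments with n4 = 0:
  x1=0: x1=0, x2=0, x3=0, x4=0
  x1=1: x1=1, x2=0, x3=0, x4=1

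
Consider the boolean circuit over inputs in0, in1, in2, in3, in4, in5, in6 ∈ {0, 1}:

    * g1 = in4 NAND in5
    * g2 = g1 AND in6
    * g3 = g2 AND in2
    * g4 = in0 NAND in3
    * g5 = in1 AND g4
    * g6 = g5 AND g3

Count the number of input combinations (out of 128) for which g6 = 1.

g6 = g5 AND g3 must be 1, so both g5 = 1 and g3 = 1.
g5 = in1 AND g4 must be 1, so both in1 = 1 and g4 = 1.
g3 = g2 AND in2 must be 1, so both g2 = 1 and in2 = 1.
Enumerating the 128 input combinations, 9 give g6 = 1 and 119 give g6 = 0.

9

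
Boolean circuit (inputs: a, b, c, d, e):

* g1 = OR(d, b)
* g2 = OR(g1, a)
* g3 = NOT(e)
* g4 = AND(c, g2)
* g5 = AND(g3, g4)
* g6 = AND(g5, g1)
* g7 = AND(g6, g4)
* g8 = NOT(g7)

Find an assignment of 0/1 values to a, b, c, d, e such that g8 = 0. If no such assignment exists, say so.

Check with a=1, b=1, c=1, d=0, e=0:
g1 = OR(d, b) = OR(0, 1) = 1
g2 = OR(g1, a) = OR(1, 1) = 1
g3 = NOT(e) = NOT 0 = 1
g4 = AND(c, g2) = AND(1, 1) = 1
g5 = AND(g3, g4) = AND(1, 1) = 1
g6 = AND(g5, g1) = AND(1, 1) = 1
g7 = AND(g6, g4) = AND(1, 1) = 1
g8 = NOT(g7) = NOT 1 = 0
So g8 = 0 as required.

a=1, b=1, c=1, d=0, e=0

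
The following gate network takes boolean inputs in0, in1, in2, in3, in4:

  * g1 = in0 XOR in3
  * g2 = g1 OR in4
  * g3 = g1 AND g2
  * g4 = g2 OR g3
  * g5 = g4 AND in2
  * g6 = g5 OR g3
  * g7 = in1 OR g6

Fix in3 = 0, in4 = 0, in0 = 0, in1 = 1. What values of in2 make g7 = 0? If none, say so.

With in3 = 0, in4 = 0, in0 = 0, in1 = 1 fixed, none of the 2 settings of in2 give g7 = 0.
For example, with in2=0:
g1 = in0 XOR in3 = 0 XOR 0 = 0
g2 = g1 OR in4 = 0 OR 0 = 0
g3 = g1 AND g2 = 0 AND 0 = 0
g4 = g2 OR g3 = 0 OR 0 = 0
g5 = g4 AND in2 = 0 AND 0 = 0
g6 = g5 OR g3 = 0 OR 0 = 0
g7 = in1 OR g6 = 1 OR 0 = 1
giving g7 = 1 ≠ 0.

no solution exists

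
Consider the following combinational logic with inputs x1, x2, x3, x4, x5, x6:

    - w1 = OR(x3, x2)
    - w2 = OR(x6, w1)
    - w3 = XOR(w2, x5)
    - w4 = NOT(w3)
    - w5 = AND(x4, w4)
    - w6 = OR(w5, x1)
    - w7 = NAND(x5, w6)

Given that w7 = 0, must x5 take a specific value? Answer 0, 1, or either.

w7 = NAND(x5, w6) must be 0, so both x5 = 1 and w6 = 1.
w6 = OR(w5, x1) must be 1, so at least one of w5, x1 is 1.
Every assignment with w7 = 0 has x5 = 1; there are 23 such assignment(s).

1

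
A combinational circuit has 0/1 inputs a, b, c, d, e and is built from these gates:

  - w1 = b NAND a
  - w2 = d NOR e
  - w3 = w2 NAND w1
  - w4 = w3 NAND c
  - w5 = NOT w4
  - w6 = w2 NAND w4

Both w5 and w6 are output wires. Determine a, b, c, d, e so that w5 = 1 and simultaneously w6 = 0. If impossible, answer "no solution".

Across all 32 input combinations, none give both w5 = 1 and w6 = 0.

no solution exists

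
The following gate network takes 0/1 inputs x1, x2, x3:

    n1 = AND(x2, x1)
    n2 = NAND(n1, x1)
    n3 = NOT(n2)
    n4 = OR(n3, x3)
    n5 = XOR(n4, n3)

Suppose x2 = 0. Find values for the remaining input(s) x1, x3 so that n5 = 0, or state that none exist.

x1=1 x3=0

n5 = XOR(n4, n3) must be 0, so n4 and n3 are equal.
Check with x2 = 0 and x1=1, x3=0:
n1 = AND(x2, x1) = AND(0, 1) = 0
n2 = NAND(n1, x1) = NAND(0, 1) = 1
n3 = NOT(n2) = NOT 1 = 0
n4 = OR(n3, x3) = OR(0, 0) = 0
n5 = XOR(n4, n3) = XOR(0, 0) = 0
So n5 = 0.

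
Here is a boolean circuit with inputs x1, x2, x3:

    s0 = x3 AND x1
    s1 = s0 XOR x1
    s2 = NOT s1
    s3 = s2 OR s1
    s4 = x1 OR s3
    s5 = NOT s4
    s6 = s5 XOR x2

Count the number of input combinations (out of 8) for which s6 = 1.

s6 = s5 XOR x2 must be 1, so s5 and x2 differ.
Enumerating the 8 input combinations, 4 give s6 = 1 and 4 give s6 = 0.

4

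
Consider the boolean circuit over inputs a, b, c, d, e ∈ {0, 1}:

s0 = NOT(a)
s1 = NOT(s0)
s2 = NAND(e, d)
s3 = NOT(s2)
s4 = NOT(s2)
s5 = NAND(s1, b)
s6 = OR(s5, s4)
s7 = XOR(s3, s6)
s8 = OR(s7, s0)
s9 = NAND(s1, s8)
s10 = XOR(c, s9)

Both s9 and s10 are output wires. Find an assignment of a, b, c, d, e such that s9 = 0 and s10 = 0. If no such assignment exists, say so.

Check with a=1 b=0 c=0 d=0 e=1:
s0 = NOT(a) = NOT 1 = 0
s1 = NOT(s0) = NOT 0 = 1
s2 = NAND(e, d) = NAND(1, 0) = 1
s3 = NOT(s2) = NOT 1 = 0
s4 = NOT(s2) = NOT 1 = 0
s5 = NAND(s1, b) = NAND(1, 0) = 1
s6 = OR(s5, s4) = OR(1, 0) = 1
s7 = XOR(s3, s6) = XOR(0, 1) = 1
s8 = OR(s7, s0) = OR(1, 0) = 1
s9 = NAND(s1, s8) = NAND(1, 1) = 0
s10 = XOR(c, s9) = XOR(0, 0) = 0
So s9 = 0 and s10 = 0.

a=1 b=0 c=0 d=0 e=1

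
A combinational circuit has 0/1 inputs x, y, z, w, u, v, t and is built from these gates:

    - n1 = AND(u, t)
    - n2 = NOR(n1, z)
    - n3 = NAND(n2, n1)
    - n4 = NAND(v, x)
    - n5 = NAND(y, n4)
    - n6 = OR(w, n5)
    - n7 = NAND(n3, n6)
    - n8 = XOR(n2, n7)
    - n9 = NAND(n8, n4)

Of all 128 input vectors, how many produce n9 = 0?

n9 = NAND(n8, n4) must be 0, so both n8 = 1 and n4 = 1.
n8 = XOR(n2, n7) must be 1, so n2 and n7 differ.
n4 = NAND(v, x) must be 1, so at least one of v, x is 0.
Enumerating the 128 input combinations, 42 give n9 = 0 and 86 give n9 = 1.

42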